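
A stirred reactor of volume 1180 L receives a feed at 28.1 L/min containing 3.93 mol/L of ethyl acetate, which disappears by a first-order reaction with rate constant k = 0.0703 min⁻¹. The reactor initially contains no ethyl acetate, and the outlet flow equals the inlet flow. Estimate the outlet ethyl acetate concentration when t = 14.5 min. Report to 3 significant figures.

0.740 mol/L

V dC/dt = Q(C_in − C) − k V C.
This is linear with rate a = Q/V + k = 0.094114 min⁻¹.
C_ss = Q C_in/(Q + kV) = 0.99441 mol/L; C(t) = C_ss + (C₀ − C_ss) e^(−a t).
C(14.5) = 0.99441 + (-0.99441)·e^(−0.094114·14.5) = 0.99441 + (-0.99441)·0.25547 = 0.74037 mol/L.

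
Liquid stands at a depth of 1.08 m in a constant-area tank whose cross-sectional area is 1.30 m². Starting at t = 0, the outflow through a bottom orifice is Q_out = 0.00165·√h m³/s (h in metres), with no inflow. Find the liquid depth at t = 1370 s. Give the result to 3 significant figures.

0.0288 m

A dh/dt = −Q_out = −0.00165 √h.
Separate and integrate: 2(√h − √h₀) = −(0.00165/A) t.
√h = √1.08 − 0.00165·1370/(2·1.30) = 1.0392 − 0.86942 = 0.16981.
h = 0.16981² = 0.028835 m.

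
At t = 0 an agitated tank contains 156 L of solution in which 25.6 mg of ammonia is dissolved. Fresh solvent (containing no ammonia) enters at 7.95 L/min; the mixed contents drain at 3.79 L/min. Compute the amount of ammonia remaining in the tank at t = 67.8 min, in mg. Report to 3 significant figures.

9.99 mg

Total volume: dV/dt = Q_in − Q_out = 4.1600 L/min, so V(t) = 156 + 4.1600 t and V(67.8) = 438.05 L.
No ammonia enters, so dm/dt = −Q_out · (m/V).
Separate: dm/m = −Q_out dt/V(t) ⇒ ln(m/m₀) = −(Q_out/(Q_in−Q_out)) ln(V/V₀).
m = m₀ (V₀/V)^(Q_out/(Q_in−Q_out)) = 25.6 × (156/438.05)^(0.91106) = 9.9937 mg.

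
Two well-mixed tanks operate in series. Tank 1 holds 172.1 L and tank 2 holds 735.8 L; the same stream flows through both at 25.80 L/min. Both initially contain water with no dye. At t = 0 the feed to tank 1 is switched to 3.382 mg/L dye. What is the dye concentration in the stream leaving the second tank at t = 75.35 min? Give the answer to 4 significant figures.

Time constants: τᵢ = Vᵢ/Q for each well-mixed tank.
τ₁ = 172.1/25.80 = 6.67054 min; τ₂ = 735.8/25.80 = 28.5194 min.
Tank 1: C₁ = C_in(1 − e^(−t/τ₁)). Tank 2 (τ₁ ≠ τ₂): C₂ = C_in[1 − (τ₁ e^(−t/τ₁) − τ₂ e^(−t/τ₂))/(τ₁ − τ₂)].
At t = 75.35: e^(−t/τ₁) = 1.24234e-05, e^(−t/τ₂) = 0.0712142.
C₂ = 3.382·[1 − (6.67054·1.24234e-05 − 28.5194·0.0712142)/(-21.8488)] = 3.382·0.907048 = 3.06763 mg/L.

3.068 mg/L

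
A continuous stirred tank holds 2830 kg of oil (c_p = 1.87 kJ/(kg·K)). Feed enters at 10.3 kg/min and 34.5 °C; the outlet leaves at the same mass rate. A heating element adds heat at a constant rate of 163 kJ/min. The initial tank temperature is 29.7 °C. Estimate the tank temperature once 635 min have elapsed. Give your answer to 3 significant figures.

41.6 °C

Heat balance on the well-mixed liquid: M c_p dT/dt = ṁ c_p (T_in − T) + 163.
τ = M/ṁ = 274.76 min; T_ss = T_in + Q̇/(ṁ c_p) = 34.5 + 163/(10.3·1.87) = 42.963 °C.
T approaches T_ss exponentially: T(t) = T_ss + (T₀ − T_ss) e^(−t/τ).
T(635) = 42.963 + (-13.263)·e^(−635/274.76) = 42.963 + (-13.263)·0.099149 = 41.648 °C.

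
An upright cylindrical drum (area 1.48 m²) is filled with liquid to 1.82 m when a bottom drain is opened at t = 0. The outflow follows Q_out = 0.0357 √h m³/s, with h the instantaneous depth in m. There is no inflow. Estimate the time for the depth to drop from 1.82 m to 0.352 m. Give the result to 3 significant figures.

A dh/dt = −Q_out = −0.0357 √h.
∫ h^(−1/2) dh = −(0.0357/A) ∫ dt, giving 2√h = 2√h₀ − (0.0357/A) t.
t = 2A(√h₀ − √h)/0.0357 = 2·1.48·(√1.82 − √0.352)/0.0357
  = 2.9600 × (1.3491 − 0.59330) / 0.0357 = 62.664 s.

62.7 s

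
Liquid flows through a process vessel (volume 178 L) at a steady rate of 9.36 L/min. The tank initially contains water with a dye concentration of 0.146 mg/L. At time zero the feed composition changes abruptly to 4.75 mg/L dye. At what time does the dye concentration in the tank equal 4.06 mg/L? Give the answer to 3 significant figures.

36.1 min

Species balance on the tank: V dC/dt = Q(C_in − C), so τ = V/Q = 19.017 min.
C(t) = C_in + (C₀ − C_in) e^(−t/τ). Set C = 4.06 and solve for t:
e^(−t/τ) = (C − C_in)/(C₀ − C_in) = (4.06 − 4.75)/(0.146 − 4.75) = 0.14987
t = −τ ln(…) = 19.017 × 1.8980 = 36.094 min.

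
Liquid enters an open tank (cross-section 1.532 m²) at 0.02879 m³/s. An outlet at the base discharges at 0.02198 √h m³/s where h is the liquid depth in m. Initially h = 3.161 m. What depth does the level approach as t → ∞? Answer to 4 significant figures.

Level balance: A dh/dt = 0.02879 − 0.02198 √h. Setting dh/dt = 0:
Q_in = 0.02198 √h_ss ⇒ √h_ss = 0.02879/0.02198 = 1.30983.
h_ss = 1.30983² = 1.71565 m. (Since h₀ = 3.161 m > h_ss, the level will fall toward this value.)

1.716 m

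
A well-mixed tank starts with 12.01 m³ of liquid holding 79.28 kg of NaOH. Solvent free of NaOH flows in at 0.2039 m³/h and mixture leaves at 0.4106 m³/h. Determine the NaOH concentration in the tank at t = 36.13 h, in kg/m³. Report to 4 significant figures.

2.530 kg/m³

Let m(t) be the amount of NaOH. Volume: V(t) = V₀ + (Q_in − Q_out) t = 12.01 − 0.206700 t; V(36.13) = 4.54193 m³.
Species balance (pure solvent in): dm/dt = −Q_out · m/V(t).
dm/m = −Q_out dt/(V₀ − 0.206700 t); integrating gives ln(m/m₀) = −(Q_out/(Q_in−Q_out)) ln(V/V₀).
m = m₀ (V₀/V)^(Q_out/(Q_in−Q_out)) = 79.28 × (12.01/4.54193)^(-1.98645) = 11.4889 kg.
C = m/V = 11.4889/4.54193 = 2.52952 kg/m³.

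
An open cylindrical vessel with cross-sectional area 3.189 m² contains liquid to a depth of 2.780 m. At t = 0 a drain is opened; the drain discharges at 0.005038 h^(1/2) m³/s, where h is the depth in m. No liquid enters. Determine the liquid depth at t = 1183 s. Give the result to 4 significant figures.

0.5371 m

A dh/dt = −Q_out = −0.005038 √h.
This is separable: 2 d(√h)/dt = −0.005038/A, so √h = √h₀ − (0.005038/(2A)) t.
√h = √2.780 − 0.005038·1183/(2·3.189) = 1.66733 − 0.934455 = 0.732878.
h = 0.732878² = 0.537110 m.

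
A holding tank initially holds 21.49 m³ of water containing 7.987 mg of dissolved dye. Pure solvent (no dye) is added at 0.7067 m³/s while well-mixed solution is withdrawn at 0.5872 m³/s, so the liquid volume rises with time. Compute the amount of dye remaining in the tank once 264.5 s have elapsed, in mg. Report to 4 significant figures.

Let m(t) be the amount of dye. Volume: V(t) = V₀ + (Q_in − Q_out) t = 21.49 + 0.119500 t; V(264.5) = 53.0977 m³.
Solute balance: dm/dt = 0 − Q_out C = −Q_out m/V(t).
dm/m = −Q_out dt/(V₀ + 0.119500 t); integrating gives ln(m/m₀) = −(Q_out/(Q_in−Q_out)) ln(V/V₀).
m = m₀ (V₀/V)^(Q_out/(Q_in−Q_out)) = 7.987 × (21.49/53.0977)^(4.91381) = 0.0937659 mg.

0.09377 mg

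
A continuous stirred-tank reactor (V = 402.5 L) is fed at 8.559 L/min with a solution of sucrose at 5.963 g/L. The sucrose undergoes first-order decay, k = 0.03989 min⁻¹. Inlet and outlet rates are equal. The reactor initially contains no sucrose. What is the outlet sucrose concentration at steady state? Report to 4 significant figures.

2.073 g/L

Accumulation = in − out − consumed: V dC/dt = Q C_in − Q C − k V C.
Steady state (dC/dt = 0): C_ss = Q C_in/(Q + kV) = C_in/(1 + kV/Q).
C_ss = 8.559·5.963/(8.559 + 0.03989·402.5) = 51.0373/24.6147 = 2.07345 g/L.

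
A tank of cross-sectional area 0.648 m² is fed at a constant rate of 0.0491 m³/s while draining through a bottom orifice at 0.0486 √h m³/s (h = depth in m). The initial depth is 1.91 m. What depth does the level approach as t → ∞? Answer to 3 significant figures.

1.02 m

A dh/dt = Q_in − 0.0486 √h. Steady state requires inflow = outflow:
Q_in = 0.0486 √h_ss ⇒ √h_ss = 0.0491/0.0486 = 1.0103.
h_ss = 1.0103² = 1.0207 m. (Since h₀ = 1.91 m > h_ss, the level will fall toward this value.)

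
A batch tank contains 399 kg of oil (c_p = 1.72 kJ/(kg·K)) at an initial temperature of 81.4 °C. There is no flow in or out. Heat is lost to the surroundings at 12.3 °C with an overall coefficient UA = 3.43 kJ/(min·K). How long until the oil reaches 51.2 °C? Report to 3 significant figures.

Lumped-capacitance energy balance: M c_p dT/dt = UA(T_amb − T).
τ = M c_p/UA = 200.08 min; T_ss = T_amb = 12.300 °C.
T(t) = T_ss + (T₀ − T_ss)e^(−t/τ); set T = 51.2:
t = −τ ln[(T − T_ss)/(T₀ − T_ss)] = −200.08 · ln(0.56295) = 114.96 min.

115 min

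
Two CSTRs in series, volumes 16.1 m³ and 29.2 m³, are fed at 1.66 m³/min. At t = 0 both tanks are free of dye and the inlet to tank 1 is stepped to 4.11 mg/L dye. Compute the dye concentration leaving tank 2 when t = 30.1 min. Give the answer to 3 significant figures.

2.68 mg/L

Time constants: τᵢ = Vᵢ/Q for each well-mixed tank.
τ₁ = 16.1/1.66 = 9.6988 min; τ₂ = 29.2/1.66 = 17.590 min.
Tank 1: C₁ = C_in(1 − e^(−t/τ₁)). Tank 2 (τ₁ ≠ τ₂): C₂ = C_in[1 − (τ₁ e^(−t/τ₁) − τ₂ e^(−t/τ₂))/(τ₁ − τ₂)].
At t = 30.1: e^(−t/τ₁) = 0.044893, e^(−t/τ₂) = 0.18066.
C₂ = 4.11·[1 − (9.6988·0.044893 − 17.590·0.18066)/(-7.8916)] = 4.11·0.65249 = 2.6817 mg/L.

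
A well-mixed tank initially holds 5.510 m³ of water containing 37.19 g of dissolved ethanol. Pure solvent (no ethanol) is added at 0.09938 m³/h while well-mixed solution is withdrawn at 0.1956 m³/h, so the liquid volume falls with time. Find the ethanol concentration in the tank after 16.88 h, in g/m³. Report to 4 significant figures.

4.706 g/m³

Total volume: dV/dt = Q_in − Q_out = -0.0962200 m³/h, so V(t) = 5.510 − 0.0962200 t and V(16.88) = 3.88581 m³.
Species balance (pure solvent in): dm/dt = −Q_out · m/V(t).
Separate: dm/m = −Q_out dt/V(t) ⇒ ln(m/m₀) = −(Q_out/(Q_in−Q_out)) ln(V/V₀).
m = m₀ (V₀/V)^(Q_out/(Q_in−Q_out)) = 37.19 × (5.510/3.88581)^(-2.03284) = 18.2854 g.
C = m/V = 18.2854/3.88581 = 4.70569 g/m³.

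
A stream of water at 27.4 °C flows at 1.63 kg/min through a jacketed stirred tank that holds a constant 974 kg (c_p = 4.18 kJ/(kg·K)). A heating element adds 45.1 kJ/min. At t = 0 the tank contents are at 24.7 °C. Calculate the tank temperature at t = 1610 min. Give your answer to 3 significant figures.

33.4 °C

Unsteady energy balance on the tank contents: M c_p dT/dt = ṁ c_p (T_in − T) + 45.1.
τ = M/ṁ = 597.55 min; T_ss = T_in + Q̇/(ṁ c_p) = 27.4 + 45.1/(1.63·4.18) = 34.019 °C.
Integrating: T(t) = T_ss + (T₀ − T_ss) e^(−t/τ).
T(1610) = 34.019 + (-9.3193)·e^(−1610/597.55) = 34.019 + (-9.3193)·0.067586 = 33.389 °C.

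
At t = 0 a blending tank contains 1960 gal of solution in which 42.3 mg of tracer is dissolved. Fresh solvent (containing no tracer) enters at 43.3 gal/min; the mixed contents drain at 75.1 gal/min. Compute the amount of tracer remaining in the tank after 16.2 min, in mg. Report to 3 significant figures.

20.6 mg

Total volume: dV/dt = Q_in − Q_out = -31.800 gal/min, so V(t) = 1960 − 31.800 t and V(16.2) = 1444.8 gal.
Species balance (pure solvent in): dm/dt = −Q_out · m/V(t).
Separate: dm/m = −Q_out dt/V(t) ⇒ ln(m/m₀) = −(Q_out/(Q_in−Q_out)) ln(V/V₀).
m = m₀ (V₀/V)^(Q_out/(Q_in−Q_out)) = 42.3 × (1960/1444.8)^(-2.3616) = 20.586 mg.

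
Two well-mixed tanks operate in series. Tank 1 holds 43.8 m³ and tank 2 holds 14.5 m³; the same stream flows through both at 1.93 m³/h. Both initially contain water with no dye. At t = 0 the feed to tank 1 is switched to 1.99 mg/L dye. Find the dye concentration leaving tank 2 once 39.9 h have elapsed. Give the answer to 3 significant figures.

Each tank obeys Vᵢ dCᵢ/dt = Q(Cᵢ₋₁ − Cᵢ), so τᵢ = Vᵢ/Q.
τ₁ = 43.8/1.93 = 22.694 h; τ₂ = 14.5/1.93 = 7.5130 h.
Tank 1: C₁ = C_in(1 − e^(−t/τ₁)). Tank 2 (τ₁ ≠ τ₂): C₂ = C_in[1 − (τ₁ e^(−t/τ₁) − τ₂ e^(−t/τ₂))/(τ₁ − τ₂)].
At t = 39.9: e^(−t/τ₁) = 0.17236, e^(−t/τ₂) = 0.0049378.
C₂ = 1.99·[1 − (22.694·0.17236 − 7.5130·0.0049378)/(15.181)] = 1.99·0.74478 = 1.4821 mg/L.

1.48 mg/L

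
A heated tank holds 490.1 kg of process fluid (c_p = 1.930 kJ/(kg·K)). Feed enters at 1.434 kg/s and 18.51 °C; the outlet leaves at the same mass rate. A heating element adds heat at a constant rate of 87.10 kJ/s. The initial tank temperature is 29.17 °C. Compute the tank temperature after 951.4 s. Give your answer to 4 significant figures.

48.69 °C

M c_p dT/dt = ṁ c_p (T_in − T) + Q̇.
τ = M/ṁ = 341.771 s; T_ss = T_in + Q̇/(ṁ c_p) = 18.51 + 87.10/(1.434·1.930) = 49.9811 °C.
Solution: T(t) = T_ss + (T₀ − T_ss) e^(−t/τ).
T(951.4) = 49.9811 + (-20.8111)·e^(−951.4/341.771) = 49.9811 + (-20.8111)·0.0618073 = 48.6948 °C.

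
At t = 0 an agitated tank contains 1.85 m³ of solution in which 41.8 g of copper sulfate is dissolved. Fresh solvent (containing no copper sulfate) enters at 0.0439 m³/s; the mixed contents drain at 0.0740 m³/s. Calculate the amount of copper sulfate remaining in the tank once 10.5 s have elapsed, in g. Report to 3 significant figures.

Let m(t) be the amount of copper sulfate. Volume: V(t) = V₀ + (Q_in − Q_out) t = 1.85 − 0.030100 t; V(10.5) = 1.5340 m³.
Solute balance: dm/dt = 0 − Q_out C = −Q_out m/V(t).
Separate: dm/m = −Q_out dt/V(t) ⇒ ln(m/m₀) = −(Q_out/(Q_in−Q_out)) ln(V/V₀).
m = m₀ (V₀/V)^(Q_out/(Q_in−Q_out)) = 41.8 × (1.85/1.5340)^(-2.4585) = 26.373 g.

26.4 g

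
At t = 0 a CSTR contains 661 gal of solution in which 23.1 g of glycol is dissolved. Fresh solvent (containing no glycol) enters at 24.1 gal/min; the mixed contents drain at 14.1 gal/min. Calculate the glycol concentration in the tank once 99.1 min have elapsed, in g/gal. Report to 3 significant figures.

Let m(t) be the amount of glycol. Volume: V(t) = V₀ + (Q_in − Q_out) t = 661 + 10.000 t; V(99.1) = 1652.0 gal.
No glycol enters, so dm/dt = −Q_out · (m/V).
Separate: dm/m = −Q_out dt/V(t) ⇒ ln(m/m₀) = −(Q_out/(Q_in−Q_out)) ln(V/V₀).
m = m₀ (V₀/V)^(Q_out/(Q_in−Q_out)) = 23.1 × (661/1652.0)^(1.4100) = 6.3489 g.
C = m/V = 6.3489/1652.0 = 0.0038432 g/gal.

0.00384 g/gal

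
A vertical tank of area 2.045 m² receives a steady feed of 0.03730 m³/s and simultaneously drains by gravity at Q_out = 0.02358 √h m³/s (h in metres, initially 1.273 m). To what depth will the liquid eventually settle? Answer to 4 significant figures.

Level balance: A dh/dt = 0.03730 − 0.02358 √h. Setting dh/dt = 0:
Q_in = 0.02358 √h_ss ⇒ √h_ss = 0.03730/0.02358 = 1.58185.
h_ss = 1.58185² = 2.50225 m. (Since h₀ = 1.273 m < h_ss, the level will rise toward this value.)

2.502 m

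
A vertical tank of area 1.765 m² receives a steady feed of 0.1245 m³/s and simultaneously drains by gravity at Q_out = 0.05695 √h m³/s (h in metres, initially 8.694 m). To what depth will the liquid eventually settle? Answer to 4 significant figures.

4.779 m

Mass balance (ρ constant): A dh/dt = Q_in − 0.05695 √h. At steady state dh/dt = 0:
Q_in = 0.05695 √h_ss ⇒ √h_ss = 0.1245/0.05695 = 2.18613.
h_ss = 2.18613² = 4.77916 m. (Since h₀ = 8.694 m > h_ss, the level will fall toward this value.)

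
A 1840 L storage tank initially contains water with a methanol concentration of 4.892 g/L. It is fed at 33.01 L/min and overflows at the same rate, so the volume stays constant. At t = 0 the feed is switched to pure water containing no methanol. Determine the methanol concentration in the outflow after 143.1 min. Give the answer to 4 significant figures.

0.3754 g/L

Unsteady species balance (constant V, well mixed): V dC/dt = Q(C_in − C).
So dC/dt = (C_in − C)/τ with τ = V/Q = 1840/33.01 = 55.7407 min.
Solution: C(t) = C_in + (C₀ − C_in) e^(−t/τ).
C(143.1) = 0 + (4.892 − 0)·e^(−143.1/55.7407) = 0 + (4.89200)·0.0767467 = 0.375445 g/L.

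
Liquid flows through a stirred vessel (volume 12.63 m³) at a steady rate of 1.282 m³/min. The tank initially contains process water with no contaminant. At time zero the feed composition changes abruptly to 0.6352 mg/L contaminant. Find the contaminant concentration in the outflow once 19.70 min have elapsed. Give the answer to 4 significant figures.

0.5492 mg/L

Species balance on the tank: V dC/dt = Q(C_in − C).
So dC/dt = (C_in − C)/τ with τ = V/Q = 12.63/1.282 = 9.85179 min.
Solution: C(t) = C_in + (C₀ − C_in) e^(−t/τ).
C(19.70) = 0.6352 + (0 − 0.6352)·e^(−19.70/9.85179) = 0.6352 + (-0.635200)·0.135385 = 0.549204 mg/L.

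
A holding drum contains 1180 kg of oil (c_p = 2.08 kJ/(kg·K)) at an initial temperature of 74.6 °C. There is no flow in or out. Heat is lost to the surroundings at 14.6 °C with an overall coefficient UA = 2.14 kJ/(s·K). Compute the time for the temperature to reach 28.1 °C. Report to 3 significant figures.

1710 s

Lumped-capacitance energy balance: M c_p dT/dt = UA(T_amb − T).
τ = M c_p/UA = 1146.9 s; T_ss = T_amb = 14.600 °C.
T(t) = T_ss + (T₀ − T_ss)e^(−t/τ); set T = 28.1:
t = −τ ln[(T − T_ss)/(T₀ − T_ss)] = −1146.9 · ln(0.22500) = 1710.8 s.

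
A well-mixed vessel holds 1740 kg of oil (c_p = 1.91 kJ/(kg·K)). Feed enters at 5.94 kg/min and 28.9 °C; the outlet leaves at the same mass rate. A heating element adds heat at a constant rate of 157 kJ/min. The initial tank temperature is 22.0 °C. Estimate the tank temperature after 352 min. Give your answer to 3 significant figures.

Heat balance on the well-mixed liquid: M c_p dT/dt = ṁ c_p (T_in − T) + 157.
τ = M/ṁ = 292.93 min; T_ss = T_in + Q̇/(ṁ c_p) = 28.9 + 157/(5.94·1.91) = 42.738 °C.
Integrating: T(t) = T_ss + (T₀ − T_ss) e^(−t/τ).
T(352) = 42.738 + (-20.738)·e^(−352/292.93) = 42.738 + (-20.738)·0.30070 = 36.502 °C.

36.5 °C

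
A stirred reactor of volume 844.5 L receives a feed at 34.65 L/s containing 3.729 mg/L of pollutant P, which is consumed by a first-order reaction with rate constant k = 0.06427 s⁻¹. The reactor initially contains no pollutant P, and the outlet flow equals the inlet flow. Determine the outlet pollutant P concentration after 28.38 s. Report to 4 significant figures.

Accumulation = in − out − consumed: V dC/dt = Q C_in − Q C − k V C.
dC/dt = (Q/V) C_in − (Q/V + k) C; effective rate a = Q/V + k = 0.0410302 + 0.06427 = 0.105300 s⁻¹.
C_ss = Q C_in/(Q + kV) = 1.45300 mg/L; C(t) = C_ss + (C₀ − C_ss) e^(−a t).
C(28.38) = 1.45300 + (-1.45300)·e^(−0.105300·28.38) = 1.45300 + (-1.45300)·0.0503670 = 1.37982 mg/L.

1.380 mg/L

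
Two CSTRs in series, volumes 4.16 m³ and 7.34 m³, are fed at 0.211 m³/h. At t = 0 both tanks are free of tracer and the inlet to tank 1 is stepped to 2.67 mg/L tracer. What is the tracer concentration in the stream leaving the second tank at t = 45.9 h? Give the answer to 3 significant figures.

1.36 mg/L

Species balance on tank i: dCᵢ/dt = (Cᵢ₋₁ − Cᵢ)/τᵢ with τᵢ = Vᵢ/Q.
τ₁ = 4.16/0.211 = 19.716 h; τ₂ = 7.34/0.211 = 34.787 h.
Tank 1: C₁ = C_in(1 − e^(−t/τ₁)). Tank 2 (τ₁ ≠ τ₂): C₂ = C_in[1 − (τ₁ e^(−t/τ₁) − τ₂ e^(−t/τ₂))/(τ₁ − τ₂)].
At t = 45.9: e^(−t/τ₁) = 0.097481, e^(−t/τ₂) = 0.26728.
C₂ = 2.67·[1 − (19.716·0.097481 − 34.787·0.26728)/(-15.071)] = 2.67·0.51060 = 1.3633 mg/L.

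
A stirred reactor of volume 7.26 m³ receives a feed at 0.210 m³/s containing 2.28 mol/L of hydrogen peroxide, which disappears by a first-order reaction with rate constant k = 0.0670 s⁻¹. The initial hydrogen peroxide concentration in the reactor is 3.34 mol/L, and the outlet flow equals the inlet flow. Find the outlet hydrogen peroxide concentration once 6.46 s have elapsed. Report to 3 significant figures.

2.11 mol/L

V dC/dt = Q(C_in − C) − k V C.
dC/dt = (Q/V) C_in − (Q/V + k) C; effective rate a = Q/V + k = 0.028926 + 0.0670 = 0.095926 s⁻¹.
C_ss = Q C_in/(Q + kV) = 0.68752 mol/L; C(t) = C_ss + (C₀ − C_ss) e^(−a t).
C(6.46) = 0.68752 + (2.6525)·e^(−0.095926·6.46) = 0.68752 + (2.6525)·0.53812 = 2.1149 mol/L.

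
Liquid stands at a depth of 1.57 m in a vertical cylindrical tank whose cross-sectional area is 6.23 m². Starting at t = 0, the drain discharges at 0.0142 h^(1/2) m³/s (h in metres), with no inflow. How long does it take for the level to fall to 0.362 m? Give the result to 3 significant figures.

A dh/dt = −Q_out = −0.0142 √h.
Separate and integrate: 2(√h − √h₀) = −(0.0142/A) t.
t = 2A(√h₀ − √h)/0.0142 = 2·6.23·(√1.57 − √0.362)/0.0142
  = 12.460 × (1.2530 − 0.60166) / 0.0142 = 571.52 s.

572 s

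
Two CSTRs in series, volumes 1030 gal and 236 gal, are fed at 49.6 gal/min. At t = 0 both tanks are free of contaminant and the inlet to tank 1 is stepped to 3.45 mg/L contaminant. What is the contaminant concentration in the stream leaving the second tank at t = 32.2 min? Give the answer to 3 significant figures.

Time constants: τᵢ = Vᵢ/Q for each well-mixed tank.
τ₁ = 1030/49.6 = 20.766 min; τ₂ = 236/49.6 = 4.7581 min.
Solving the cascade with C₁(0)=C₂(0)=0 gives C₂(t) = C_in[1 − (τ₁ e^(−t/τ₁) − τ₂ e^(−t/τ₂))/(τ₁ − τ₂)].
At t = 32.2: e^(−t/τ₁) = 0.21212, e^(−t/τ₂) = 0.0011506.
C₂ = 3.45·[1 − (20.766·0.21212 − 4.7581·0.0011506)/(16.008)] = 3.45·0.72517 = 2.5018 mg/L.

2.50 mg/L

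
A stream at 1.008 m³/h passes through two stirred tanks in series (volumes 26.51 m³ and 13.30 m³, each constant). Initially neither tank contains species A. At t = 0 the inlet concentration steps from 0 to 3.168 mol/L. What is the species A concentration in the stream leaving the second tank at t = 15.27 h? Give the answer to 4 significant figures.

0.6132 mol/L

Species balance on tank i: dCᵢ/dt = (Cᵢ₋₁ − Cᵢ)/τᵢ with τᵢ = Vᵢ/Q.
τ₁ = 26.51/1.008 = 26.2996 h; τ₂ = 13.30/1.008 = 13.1944 h.
Tank 1: C₁ = C_in(1 − e^(−t/τ₁)). Tank 2 (τ₁ ≠ τ₂): C₂ = C_in[1 − (τ₁ e^(−t/τ₁) − τ₂ e^(−t/τ₂))/(τ₁ − τ₂)].
At t = 15.27: e^(−t/τ₁) = 0.559553, e^(−t/τ₂) = 0.314332.
C₂ = 3.168·[1 − (26.2996·0.559553 − 13.1944·0.314332)/(13.1052)] = 3.168·0.193555 = 0.613184 mol/L.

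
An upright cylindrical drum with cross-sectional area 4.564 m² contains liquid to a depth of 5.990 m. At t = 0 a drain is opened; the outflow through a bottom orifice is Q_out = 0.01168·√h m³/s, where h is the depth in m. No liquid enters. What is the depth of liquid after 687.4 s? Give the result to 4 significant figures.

A dh/dt = −Q_out = −0.01168 √h.
Separate and integrate: 2(√h − √h₀) = −(0.01168/A) t.
√h = √5.990 − 0.01168·687.4/(2·4.564) = 2.44745 − 0.879583 = 1.56786.
h = 1.56786² = 2.45820 m.

2.458 m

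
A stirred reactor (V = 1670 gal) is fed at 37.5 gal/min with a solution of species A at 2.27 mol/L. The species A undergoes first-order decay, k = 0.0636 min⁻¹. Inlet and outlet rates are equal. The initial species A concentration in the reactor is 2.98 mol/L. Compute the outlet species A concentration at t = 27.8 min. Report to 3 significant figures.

0.811 mol/L

Species balance: V dC/dt = Q C_in − Q C − k V C.
This is linear with rate a = Q/V + k = 0.086055 min⁻¹.
C_ss = Q C_in/(Q + kV) = 0.59233 mol/L; C(t) = C_ss + (C₀ − C_ss) e^(−a t).
C(27.8) = 0.59233 + (2.3877)·e^(−0.086055·27.8) = 0.59233 + (2.3877)·0.091416 = 0.81060 mol/L.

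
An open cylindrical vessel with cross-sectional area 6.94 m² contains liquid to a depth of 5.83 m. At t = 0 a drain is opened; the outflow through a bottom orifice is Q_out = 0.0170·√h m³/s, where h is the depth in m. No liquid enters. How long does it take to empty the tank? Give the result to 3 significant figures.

1970 s

With no inflow, A dh/dt = −0.0170 √h.
∫ h^(−1/2) dh = −(0.0170/A) ∫ dt, giving 2√h = 2√h₀ − (0.0170/A) t.
Set h = 0: 2√h₀ = (0.0170/A) t_empty ⇒ t_empty = 2A√h₀/0.0170.
t_empty = 2·6.94·√5.83/0.0170 = 13.880·2.4145/0.0170 = 1971.4 s.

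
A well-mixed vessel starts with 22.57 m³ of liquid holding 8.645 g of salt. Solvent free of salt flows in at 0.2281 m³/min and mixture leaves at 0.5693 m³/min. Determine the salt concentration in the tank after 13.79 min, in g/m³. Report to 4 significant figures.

Total volume: dV/dt = Q_in − Q_out = -0.341200 m³/min, so V(t) = 22.57 − 0.341200 t and V(13.79) = 17.8649 m³.
Solute balance: dm/dt = 0 − Q_out C = −Q_out m/V(t).
Separate: dm/m = −Q_out dt/V(t) ⇒ ln(m/m₀) = −(Q_out/(Q_in−Q_out)) ln(V/V₀).
m = m₀ (V₀/V)^(Q_out/(Q_in−Q_out)) = 8.645 × (22.57/17.8649)^(-1.66852) = 5.85270 g.
C = m/V = 5.85270/17.8649 = 0.327610 g/m³.

0.3276 g/m³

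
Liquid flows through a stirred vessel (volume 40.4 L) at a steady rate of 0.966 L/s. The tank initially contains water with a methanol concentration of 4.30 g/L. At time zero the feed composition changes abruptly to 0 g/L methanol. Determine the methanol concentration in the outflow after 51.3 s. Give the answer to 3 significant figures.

1.26 g/L

Unsteady species balance (constant V, well mixed): V dC/dt = Q(C_in − C).
Rewrite as dC/dt + C/τ = C_in/τ, τ = V/Q = 41.822 s.
Integrating: C(t) = C_in + (C₀ − C_in) e^(−t/τ).
C(51.3) = 0 + (4.30 − 0)·e^(−51.3/41.822) = 0 + (4.3000)·0.29328 = 1.2611 g/L.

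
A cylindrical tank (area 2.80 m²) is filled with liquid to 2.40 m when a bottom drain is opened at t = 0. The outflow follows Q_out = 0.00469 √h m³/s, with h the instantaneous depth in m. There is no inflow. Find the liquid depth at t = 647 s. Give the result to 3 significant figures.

1.01 m

A dh/dt = −Q_out = −0.00469 √h.
∫ h^(−1/2) dh = −(0.00469/A) ∫ dt, giving 2√h = 2√h₀ − (0.00469/A) t.
√h = √2.40 − 0.00469·647/(2·2.80) = 1.5492 − 0.54186 = 1.0073.
h = 1.0073² = 1.0147 m.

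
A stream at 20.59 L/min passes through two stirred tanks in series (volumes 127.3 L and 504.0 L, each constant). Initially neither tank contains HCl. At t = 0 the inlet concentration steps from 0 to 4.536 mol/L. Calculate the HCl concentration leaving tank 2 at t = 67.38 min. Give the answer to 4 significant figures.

Time constants: τᵢ = Vᵢ/Q for each well-mixed tank.
τ₁ = 127.3/20.59 = 6.18261 min; τ₂ = 504.0/20.59 = 24.4779 min.
Solving the cascade with C₁(0)=C₂(0)=0 gives C₂(t) = C_in[1 − (τ₁ e^(−t/τ₁) − τ₂ e^(−t/τ₂))/(τ₁ − τ₂)].
At t = 67.38: e^(−t/τ₁) = 1.84896e-05, e^(−t/τ₂) = 0.0637563.
C₂ = 4.536·[1 − (6.18261·1.84896e-05 − 24.4779·0.0637563)/(-18.2953)] = 4.536·0.914704 = 4.14910 mol/L.

4.149 mol/L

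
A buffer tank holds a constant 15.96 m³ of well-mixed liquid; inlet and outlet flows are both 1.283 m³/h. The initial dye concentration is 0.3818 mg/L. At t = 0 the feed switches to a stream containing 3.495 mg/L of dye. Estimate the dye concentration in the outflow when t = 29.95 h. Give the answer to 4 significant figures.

3.215 mg/L

Transient balance on the dissolved component: V dC/dt = Q(C_in − C).
Time constant τ = V/Q = 15.96/1.283 = 12.4396 h.
Integrating: C(t) = C_in + (C₀ − C_in) e^(−t/τ).
C(29.95) = 3.495 + (0.3818 − 3.495)·e^(−29.95/12.4396) = 3.495 + (-3.11320)·0.0900280 = 3.21472 mg/L.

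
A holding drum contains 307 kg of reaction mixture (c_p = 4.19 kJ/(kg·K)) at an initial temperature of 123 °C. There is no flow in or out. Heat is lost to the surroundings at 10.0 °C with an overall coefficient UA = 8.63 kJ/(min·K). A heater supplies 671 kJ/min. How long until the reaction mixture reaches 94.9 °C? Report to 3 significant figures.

Energy balance: M c_p dT/dt = −UA(T − T_amb) + Q̇.
τ = M c_p/UA = 149.05 min; T_ss = T_amb + Q̇/UA = 10.0 + 671/8.63 = 87.752 °C.
T(t) = T_ss + (T₀ − T_ss)e^(−t/τ); set T = 94.9:
t = −τ ln[(T − T_ss)/(T₀ − T_ss)] = −149.05 · ln(0.20279) = 237.83 min.

238 min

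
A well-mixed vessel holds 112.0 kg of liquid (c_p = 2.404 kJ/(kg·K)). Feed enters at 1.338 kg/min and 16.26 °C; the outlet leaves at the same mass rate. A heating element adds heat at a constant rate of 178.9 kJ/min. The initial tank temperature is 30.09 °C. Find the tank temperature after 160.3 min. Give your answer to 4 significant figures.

65.72 °C

M c_p dT/dt = ṁ c_p (T_in − T) + Q̇.
Rearrange: dT/dt = (T_ss − T)/τ with τ = M/ṁ = 83.7070 min and T_ss = T_in + Q̇/(ṁ c_p) = 71.8786 °C.
Integrating: T(t) = T_ss + (T₀ − T_ss) e^(−t/τ).
T(160.3) = 71.8786 + (-41.7886)·e^(−160.3/83.7070) = 71.8786 + (-41.7886)·0.147340 = 65.7214 °C.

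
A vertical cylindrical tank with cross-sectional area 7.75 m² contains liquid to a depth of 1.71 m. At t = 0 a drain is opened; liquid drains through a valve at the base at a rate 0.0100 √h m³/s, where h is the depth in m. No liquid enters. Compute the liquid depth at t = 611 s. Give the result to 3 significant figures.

Accumulation of liquid (constant cross-section A): A dh/dt = −0.0100 √h.
∫ h^(−1/2) dh = −(0.0100/A) ∫ dt, giving 2√h = 2√h₀ − (0.0100/A) t.
√h = √1.71 − 0.0100·611/(2·7.75) = 1.3077 − 0.39419 = 0.91348.
h = 0.91348² = 0.83444 m.

0.834 m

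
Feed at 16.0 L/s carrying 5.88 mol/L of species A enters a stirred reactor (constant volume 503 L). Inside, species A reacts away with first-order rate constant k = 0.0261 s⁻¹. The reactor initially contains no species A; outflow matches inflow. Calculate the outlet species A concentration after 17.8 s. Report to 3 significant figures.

Species balance: V dC/dt = Q C_in − Q C − k V C.
dC/dt = (Q/V) C_in − (Q/V + k) C; effective rate a = Q/V + k = 0.031809 + 0.0261 = 0.057909 s⁻¹.
C_ss = Q C_in/(Q + kV) = 3.2298 mol/L; C(t) = C_ss + (C₀ − C_ss) e^(−a t).
C(17.8) = 3.2298 + (-3.2298)·e^(−0.057909·17.8) = 3.2298 + (-3.2298)·0.35673 = 2.0777 mol/L.

2.08 mol/L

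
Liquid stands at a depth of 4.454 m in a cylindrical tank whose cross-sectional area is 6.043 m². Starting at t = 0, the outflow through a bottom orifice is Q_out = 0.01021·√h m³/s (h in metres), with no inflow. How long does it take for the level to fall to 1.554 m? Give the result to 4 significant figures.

Volume balance on the tank: A dh/dt = −0.01021 √h.
This is separable: 2 d(√h)/dt = −0.01021/A, so √h = √h₀ − (0.01021/(2A)) t.
t = 2A(√h₀ − √h)/0.01021 = 2·6.043·(√4.454 − √1.554)/0.01021
  = 12.0860 × (2.11045 − 1.24660) / 0.01021 = 1022.58 s.

1023 s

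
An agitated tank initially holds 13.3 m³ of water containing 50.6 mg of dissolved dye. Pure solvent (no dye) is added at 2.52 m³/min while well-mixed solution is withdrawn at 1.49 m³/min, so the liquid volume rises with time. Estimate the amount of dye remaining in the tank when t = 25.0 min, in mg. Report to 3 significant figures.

Let m(t) be the amount of dye. Volume: V(t) = V₀ + (Q_in − Q_out) t = 13.3 + 1.0300 t; V(25.0) = 39.050 m³.
Solute balance: dm/dt = 0 − Q_out C = −Q_out m/V(t).
dm/m = −Q_out dt/(V₀ + 1.0300 t); integrating gives ln(m/m₀) = −(Q_out/(Q_in−Q_out)) ln(V/V₀).
m = m₀ (V₀/V)^(Q_out/(Q_in−Q_out)) = 50.6 × (13.3/39.050)^(1.4466) = 10.653 mg.

10.7 mg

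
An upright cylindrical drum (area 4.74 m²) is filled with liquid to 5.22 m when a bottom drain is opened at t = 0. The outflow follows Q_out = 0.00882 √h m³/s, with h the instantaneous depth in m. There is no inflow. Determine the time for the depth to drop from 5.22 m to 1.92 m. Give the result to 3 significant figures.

A dh/dt = −Q_out = −0.00882 √h.
∫ h^(−1/2) dh = −(0.00882/A) ∫ dt, giving 2√h = 2√h₀ − (0.00882/A) t.
t = 2A(√h₀ − √h)/0.00882 = 2·4.74·(√5.22 − √1.92)/0.00882
  = 9.4800 × (2.2847 − 1.3856) / 0.00882 = 966.37 s.

966 s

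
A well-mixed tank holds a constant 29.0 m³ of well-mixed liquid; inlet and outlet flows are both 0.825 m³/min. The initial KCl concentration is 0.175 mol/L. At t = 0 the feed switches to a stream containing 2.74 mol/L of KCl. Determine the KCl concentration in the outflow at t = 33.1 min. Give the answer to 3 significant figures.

1.74 mol/L

Accumulation = in − out for the solute gives V dC/dt = Q(C_in − C).
Time constant τ = V/Q = 29.0/0.825 = 35.152 min.
C approaches C_in exponentially: C(t) = C_in + (C₀ − C_in) e^(−t/τ).
C(33.1) = 2.74 + (0.175 − 2.74)·e^(−33.1/35.152) = 2.74 + (-2.5650)·0.38999 = 1.7397 mol/L.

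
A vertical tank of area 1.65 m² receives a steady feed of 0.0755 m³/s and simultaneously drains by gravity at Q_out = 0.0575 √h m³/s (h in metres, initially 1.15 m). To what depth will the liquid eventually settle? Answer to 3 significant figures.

A dh/dt = Q_in − 0.0575 √h. Steady state requires inflow = outflow:
Q_in = 0.0575 √h_ss ⇒ √h_ss = 0.0755/0.0575 = 1.3130.
h_ss = 1.3130² = 1.7241 m. (Since h₀ = 1.15 m < h_ss, the level will rise toward this value.)

1.72 m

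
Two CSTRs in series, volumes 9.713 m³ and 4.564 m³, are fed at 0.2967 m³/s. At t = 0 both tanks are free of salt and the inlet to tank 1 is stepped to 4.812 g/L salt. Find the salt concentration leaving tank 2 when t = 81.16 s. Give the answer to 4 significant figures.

Time constants: τᵢ = Vᵢ/Q for each well-mixed tank.
τ₁ = 9.713/0.2967 = 32.7368 s; τ₂ = 4.564/0.2967 = 15.3825 s.
Tank 1: C₁ = C_in(1 − e^(−t/τ₁)). Tank 2 (τ₁ ≠ τ₂): C₂ = C_in[1 − (τ₁ e^(−t/τ₁) − τ₂ e^(−t/τ₂))/(τ₁ − τ₂)].
At t = 81.16: e^(−t/τ₁) = 0.0838128, e^(−t/τ₂) = 0.00511227.
C₂ = 4.812·[1 − (32.7368·0.0838128 − 15.3825·0.00511227)/(17.3542)] = 4.812·0.846428 = 4.07301 g/L.

4.073 g/L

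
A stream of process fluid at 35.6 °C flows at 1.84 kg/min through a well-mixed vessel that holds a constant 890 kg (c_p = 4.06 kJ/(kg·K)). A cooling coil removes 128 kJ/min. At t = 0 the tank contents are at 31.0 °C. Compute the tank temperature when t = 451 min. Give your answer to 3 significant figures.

23.4 °C

Energy balance: M c_p dT/dt = ṁ c_p (T_in − T) − 128.
τ = M/ṁ = 483.70 min; T_ss = T_in − Q̇/(ṁ c_p) = 35.6 − 128/(1.84·4.06) = 18.466 °C.
Solution: T(t) = T_ss + (T₀ − T_ss) e^(−t/τ).
T(451) = 18.466 + (12.534)·e^(−451/483.70) = 18.466 + (12.534)·0.39361 = 23.399 °C.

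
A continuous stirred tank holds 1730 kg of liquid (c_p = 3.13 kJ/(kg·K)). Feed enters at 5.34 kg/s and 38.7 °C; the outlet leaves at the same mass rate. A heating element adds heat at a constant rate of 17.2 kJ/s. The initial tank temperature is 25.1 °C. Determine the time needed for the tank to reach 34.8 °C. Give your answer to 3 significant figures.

352 s

Unsteady energy balance on the tank contents: M c_p dT/dt = ṁ c_p (T_in − T) + 17.2.
τ = M/ṁ = 323.97 s; T_ss = T_in + Q̇/(ṁ c_p) = 39.729 °C.
T(t) = T_ss + (T₀ − T_ss) e^(−t/τ). Set T = 34.8:
e^(−t/τ) = (34.8 − 39.729)/(25.1 − 39.729) = 0.33694
t = −323.97 · ln(0.33694) = 352.43 s.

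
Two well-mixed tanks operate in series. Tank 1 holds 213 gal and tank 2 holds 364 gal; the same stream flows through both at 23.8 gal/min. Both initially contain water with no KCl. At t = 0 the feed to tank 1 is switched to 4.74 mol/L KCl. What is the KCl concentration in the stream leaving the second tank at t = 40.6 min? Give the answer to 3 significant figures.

4.01 mol/L

Time constants: τᵢ = Vᵢ/Q for each well-mixed tank.
τ₁ = 213/23.8 = 8.9496 min; τ₂ = 364/23.8 = 15.294 min.
Solving the cascade with C₁(0)=C₂(0)=0 gives C₂(t) = C_in[1 − (τ₁ e^(−t/τ₁) − τ₂ e^(−t/τ₂))/(τ₁ − τ₂)].
At t = 40.6: e^(−t/τ₁) = 0.010711, e^(−t/τ₂) = 0.070326.
C₂ = 4.74·[1 − (8.9496·0.010711 − 15.294·0.070326)/(-6.3445)] = 4.74·0.84558 = 4.0081 mol/L.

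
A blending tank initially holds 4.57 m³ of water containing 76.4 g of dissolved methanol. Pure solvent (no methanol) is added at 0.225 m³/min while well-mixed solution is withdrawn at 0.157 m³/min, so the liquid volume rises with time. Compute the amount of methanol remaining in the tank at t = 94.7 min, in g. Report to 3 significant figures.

10.0 g

Let m(t) be the amount of methanol. Volume: V(t) = V₀ + (Q_in − Q_out) t = 4.57 + 0.068000 t; V(94.7) = 11.010 m³.
Species balance (pure solvent in): dm/dt = −Q_out · m/V(t).
Separate: dm/m = −Q_out dt/V(t) ⇒ ln(m/m₀) = −(Q_out/(Q_in−Q_out)) ln(V/V₀).
m = m₀ (V₀/V)^(Q_out/(Q_in−Q_out)) = 76.4 × (4.57/11.010)^(2.3088) = 10.034 g.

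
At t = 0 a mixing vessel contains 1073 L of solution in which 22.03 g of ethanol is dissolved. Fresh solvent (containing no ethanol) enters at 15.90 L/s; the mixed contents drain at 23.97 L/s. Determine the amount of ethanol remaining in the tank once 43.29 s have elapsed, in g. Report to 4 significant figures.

Let m(t) be the amount of ethanol. Volume: V(t) = V₀ + (Q_in − Q_out) t = 1073 − 8.07000 t; V(43.29) = 723.650 L.
No ethanol enters, so dm/dt = −Q_out · (m/V).
dm/m = −Q_out dt/(V₀ − 8.07000 t); integrating gives ln(m/m₀) = −(Q_out/(Q_in−Q_out)) ln(V/V₀).
m = m₀ (V₀/V)^(Q_out/(Q_in−Q_out)) = 22.03 × (1073/723.650)^(-2.97026) = 6.83735 g.

6.837 g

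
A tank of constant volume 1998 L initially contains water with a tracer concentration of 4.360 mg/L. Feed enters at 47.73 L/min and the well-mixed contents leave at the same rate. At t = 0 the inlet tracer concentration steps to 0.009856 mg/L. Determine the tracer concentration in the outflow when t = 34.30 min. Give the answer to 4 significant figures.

Transient balance on the dissolved component: V dC/dt = Q(C_in − C).
Rewrite as dC/dt + C/τ = C_in/τ, τ = V/Q = 41.8605 min.
Solution: C(t) = C_in + (C₀ − C_in) e^(−t/τ).
C(34.30) = 0.009856 + (4.360 − 0.009856)·e^(−34.30/41.8605) = 0.009856 + (4.35014)·0.440701 = 1.92697 mg/L.

1.927 mg/L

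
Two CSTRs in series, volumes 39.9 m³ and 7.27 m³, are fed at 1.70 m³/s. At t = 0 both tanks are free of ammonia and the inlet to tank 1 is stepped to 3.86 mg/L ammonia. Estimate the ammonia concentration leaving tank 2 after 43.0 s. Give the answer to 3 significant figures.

3.10 mg/L

Each tank obeys Vᵢ dCᵢ/dt = Q(Cᵢ₋₁ − Cᵢ), so τᵢ = Vᵢ/Q.
τ₁ = 39.9/1.70 = 23.471 s; τ₂ = 7.27/1.70 = 4.2765 s.
Tank 1: C₁ = C_in(1 − e^(−t/τ₁)). Tank 2 (τ₁ ≠ τ₂): C₂ = C_in[1 − (τ₁ e^(−t/τ₁) − τ₂ e^(−t/τ₂))/(τ₁ − τ₂)].
At t = 43.0: e^(−t/τ₁) = 0.16008, e^(−t/τ₂) = 4.2969e-05.
C₂ = 3.86·[1 − (23.471·0.16008 − 4.2765·4.2969e-05)/(19.194)] = 3.86·0.80426 = 3.1045 mg/L.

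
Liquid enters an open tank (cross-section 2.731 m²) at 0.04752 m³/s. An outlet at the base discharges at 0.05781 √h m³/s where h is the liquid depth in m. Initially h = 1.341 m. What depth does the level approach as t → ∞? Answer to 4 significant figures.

A dh/dt = Q_in − 0.05781 √h. Steady state requires inflow = outflow:
Q_in = 0.05781 √h_ss ⇒ √h_ss = 0.04752/0.05781 = 0.822003.
h_ss = 0.822003² = 0.675689 m. (Since h₀ = 1.341 m > h_ss, the level will fall toward this value.)

0.6757 m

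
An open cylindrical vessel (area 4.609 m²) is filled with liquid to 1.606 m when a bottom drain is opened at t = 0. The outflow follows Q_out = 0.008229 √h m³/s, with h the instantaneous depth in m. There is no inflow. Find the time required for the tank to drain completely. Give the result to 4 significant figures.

A dh/dt = −Q_out = −0.008229 √h.
Separate and integrate: 2(√h − √h₀) = −(0.008229/A) t.
Set h = 0: 2√h₀ = (0.008229/A) t_empty ⇒ t_empty = 2A√h₀/0.008229.
t_empty = 2·4.609·√1.606/0.008229 = 9.21800·1.26728/0.008229 = 1419.59 s.

1420 s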